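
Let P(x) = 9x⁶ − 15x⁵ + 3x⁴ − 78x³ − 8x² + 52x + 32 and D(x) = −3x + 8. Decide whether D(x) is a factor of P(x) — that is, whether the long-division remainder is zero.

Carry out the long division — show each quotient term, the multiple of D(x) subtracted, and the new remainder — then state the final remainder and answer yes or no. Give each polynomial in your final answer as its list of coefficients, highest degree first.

Step 1: lead(9x⁶ − 15x⁵ + 3x⁴ − 78x³ − 8x² + 52x + 32) ÷ lead(D) = 9x⁶ ÷ −3x = −3x⁵. Subtract (−3x⁵)·D = 9x⁶ − 24x⁵. Remainder: 9x⁵ + 3x⁴ − 78x³ − 8x² + 52x + 32.
Step 2: lead(9x⁵ + 3x⁴ − 78x³ − 8x² + 52x + 32) ÷ lead(D) = 9x⁵ ÷ −3x = −3x⁴. Subtract (−3x⁴)·D = 9x⁵ − 24x⁴. Remainder: 27x⁴ − 78x³ − 8x² + 52x + 32.
Step 3: lead(27x⁴ − 78x³ − 8x² + 52x + 32) ÷ lead(D) = 27x⁴ ÷ −3x = −9x³. Subtract (−9x³)·D = 27x⁴ − 72x³. Remainder: −6x³ − 8x² + 52x + 32.
Step 4: lead(−6x³ − 8x² + 52x + 32) ÷ lead(D) = −6x³ ÷ −3x = 2x². Subtract (2x²)·D = −6x³ + 16x². Remainder: −24x² + 52x + 32.
Step 5: lead(−24x² + 52x + 32) ÷ lead(D) = −24x² ÷ −3x = 8x. Subtract (8x)·D = −24x² + 64x. Remainder: −12x + 32.
Step 6: lead(−12x + 32) ÷ lead(D) = −12x ÷ −3x = 4. Subtract (4)·D = −12x + 32. Remainder: 0.

R = [0], so D(x) is a factor of P(x). yes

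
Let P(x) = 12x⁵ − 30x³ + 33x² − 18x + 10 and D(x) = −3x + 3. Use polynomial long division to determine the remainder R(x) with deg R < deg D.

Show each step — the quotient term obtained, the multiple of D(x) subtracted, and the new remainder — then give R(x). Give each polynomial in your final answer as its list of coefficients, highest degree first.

Step 1: lead(12x⁵ − 30x³ + 33x² − 18x + 10) ÷ lead(D) = 12x⁵ ÷ −3x = −4x⁴. Subtract (−4x⁴)·D = 12x⁵ − 12x⁴. Remainder: 12x⁴ − 30x³ + 33x² − 18x + 10.
Step 2: lead(12x⁴ − 30x³ + 33x² − 18x + 10) ÷ lead(D) = 12x⁴ ÷ −3x = −4x³. Subtract (−4x³)·D = 12x⁴ − 12x³. Remainder: −18x³ + 33x² − 18x + 10.
Step 3: lead(−18x³ + 33x² − 18x + 10) ÷ lead(D) = −18x³ ÷ −3x = 6x². Subtract (6x²)·D = −18x³ + 18x². Remainder: 15x² − 18x + 10.
Step 4: lead(15x² − 18x + 10) ÷ lead(D) = 15x² ÷ −3x = −5x. Subtract (−5x)·D = 15x² − 15x. Remainder: −3x + 10.
Step 5: lead(−3x + 10) ÷ lead(D) = −3x ÷ −3x = 1. Subtract (1)·D = −3x + 3. Remainder: 7.

R = [7]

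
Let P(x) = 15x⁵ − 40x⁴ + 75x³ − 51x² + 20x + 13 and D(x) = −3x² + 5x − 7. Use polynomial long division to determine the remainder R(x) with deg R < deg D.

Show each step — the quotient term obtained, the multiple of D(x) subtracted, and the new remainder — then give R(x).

Step 1: lead(15x⁵ − 40x⁴ + 75x³ − 51x² + 20x + 13) ÷ lead(D) = 15x⁵ ÷ −3x² = −5x³. Subtract (−5x³)·D = 15x⁵ − 25x⁴ + 35x³. Remainder: −15x⁴ + 40x³ − 51x² + 20x + 13.
Step 2: lead(−15x⁴ + 40x³ − 51x² + 20x + 13) ÷ lead(D) = −15x⁴ ÷ −3x² = 5x². Subtract (5x²)·D = −15x⁴ + 25x³ − 35x². Remainder: 15x³ − 16x² + 20x + 13.
Step 3: lead(15x³ − 16x² + 20x + 13) ÷ lead(D) = 15x³ ÷ −3x² = −5x. Subtract (−5x)·D = 15x³ − 25x² + 35x. Remainder: 9x² − 15x + 13.
Step 4: lead(9x² − 15x + 13) ÷ lead(D) = 9x² ÷ −3x² = −3. Subtract (−3)·D = 9x² − 15x + 21. Remainder: −8.

R(x) = −8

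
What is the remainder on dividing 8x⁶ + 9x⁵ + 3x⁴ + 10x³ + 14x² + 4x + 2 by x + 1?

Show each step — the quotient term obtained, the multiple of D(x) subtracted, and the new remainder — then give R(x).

R(x) = 4

Step 1: lead(8x⁶ + 9x⁵ + 3x⁴ + 10x³ + 14x² + 4x + 2) ÷ lead(D) = 8x⁶ ÷ x = 8x⁵. Subtract (8x⁵)·D = 8x⁶ + 8x⁵. Remainder: x⁵ + 3x⁴ + 10x³ + 14x² + 4x + 2.
Step 2: lead(x⁵ + 3x⁴ + 10x³ + 14x² + 4x + 2) ÷ lead(D) = x⁵ ÷ x = x⁴. Subtract (x⁴)·D = x⁵ + x⁴. Remainder: 2x⁴ + 10x³ + 14x² + 4x + 2.
Step 3: lead(2x⁴ + 10x³ + 14x² + 4x + 2) ÷ lead(D) = 2x⁴ ÷ x = 2x³. Subtract (2x³)·D = 2x⁴ + 2x³. Remainder: 8x³ + 14x² + 4x + 2.
Step 4: lead(8x³ + 14x² + 4x + 2) ÷ lead(D) = 8x³ ÷ x = 8x². Subtract (8x²)·D = 8x³ + 8x². Remainder: 6x² + 4x + 2.
Step 5: lead(6x² + 4x + 2) ÷ lead(D) = 6x² ÷ x = 6x. Subtract (6x)·D = 6x² + 6x. Remainder: −2x + 2.
Step 6: lead(−2x + 2) ÷ lead(D) = −2x ÷ x = −2. Subtract (−2)·D = −2x − 2. Remainder: 4.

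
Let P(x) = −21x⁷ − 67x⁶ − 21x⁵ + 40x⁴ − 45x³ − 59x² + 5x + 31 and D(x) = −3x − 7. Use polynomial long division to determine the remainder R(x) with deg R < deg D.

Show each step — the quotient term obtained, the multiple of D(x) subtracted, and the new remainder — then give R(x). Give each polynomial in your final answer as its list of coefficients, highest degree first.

R = [3]

Step 1: lead(−21x⁷ − 67x⁶ − 21x⁵ + 40x⁴ − 45x³ − 59x² + 5x + 31) ÷ lead(D) = −21x⁷ ÷ −3x = 7x⁶. Subtract (7x⁶)·D = −21x⁷ − 49x⁶. Remainder: −18x⁶ − 21x⁵ + 40x⁴ − 45x³ − 59x² + 5x + 31.
Step 2: lead(−18x⁶ − 21x⁵ + 40x⁴ − 45x³ − 59x² + 5x + 31) ÷ lead(D) = −18x⁶ ÷ −3x = 6x⁵. Subtract (6x⁵)·D = −18x⁶ − 42x⁵. Remainder: 21x⁵ + 40x⁴ − 45x³ − 59x² + 5x + 31.
Step 3: lead(21x⁵ + 40x⁴ − 45x³ − 59x² + 5x + 31) ÷ lead(D) = 21x⁵ ÷ −3x = −7x⁴. Subtract (−7x⁴)·D = 21x⁵ + 49x⁴. Remainder: −9x⁴ − 45x³ − 59x² + 5x + 31.
Step 4: lead(−9x⁴ − 45x³ − 59x² + 5x + 31) ÷ lead(D) = −9x⁴ ÷ −3x = 3x³. Subtract (3x³)·D = −9x⁴ − 21x³. Remainder: −24x³ − 59x² + 5x + 31.
Step 5: lead(−24x³ − 59x² + 5x + 31) ÷ lead(D) = −24x³ ÷ −3x = 8x². Subtract (8x²)·D = −24x³ − 56x². Remainder: −3x² + 5x + 31.
Step 6: lead(−3x² + 5x + 31) ÷ lead(D) = −3x² ÷ −3x = x. Subtract (x)·D = −3x² − 7x. Remainder: 12x + 31.
Step 7: lead(12x + 31) ÷ lead(D) = 12x ÷ −3x = −4. Subtract (−4)·D = 12x + 28. Remainder: 3.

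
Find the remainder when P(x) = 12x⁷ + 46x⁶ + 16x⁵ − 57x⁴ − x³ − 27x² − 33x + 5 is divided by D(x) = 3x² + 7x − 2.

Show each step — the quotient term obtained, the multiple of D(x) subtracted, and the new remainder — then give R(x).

Step 1: lead(12x⁷ + 46x⁶ + 16x⁵ − 57x⁴ − x³ − 27x² − 33x + 5) ÷ lead(D) = 12x⁷ ÷ 3x² = 4x⁵. Subtract (4x⁵)·D = 12x⁷ + 28x⁶ − 8x⁵. Remainder: 18x⁶ + 24x⁵ − 57x⁴ − x³ − 27x² − 33x + 5.
Step 2: lead(18x⁶ + 24x⁵ − 57x⁴ − x³ − 27x² − 33x + 5) ÷ lead(D) = 18x⁶ ÷ 3x² = 6x⁴. Subtract (6x⁴)·D = 18x⁶ + 42x⁵ − 12x⁴. Remainder: −18x⁵ − 45x⁴ − x³ − 27x² − 33x + 5.
Step 3: lead(−18x⁵ − 45x⁴ − x³ − 27x² − 33x + 5) ÷ lead(D) = −18x⁵ ÷ 3x² = −6x³. Subtract (−6x³)·D = −18x⁵ − 42x⁴ + 12x³. Remainder: −3x⁴ − 13x³ − 27x² − 33x + 5.
Step 4: lead(−3x⁴ − 13x³ − 27x² − 33x + 5) ÷ lead(D) = −3x⁴ ÷ 3x² = −x². Subtract (−x²)·D = −3x⁴ − 7x³ + 2x². Remainder: −6x³ − 29x² − 33x + 5.
Step 5: lead(−6x³ − 29x² − 33x + 5) ÷ lead(D) = −6x³ ÷ 3x² = −2x. Subtract (−2x)·D = −6x³ − 14x² + 4x. Remainder: −15x² − 37x + 5.
Step 6: lead(−15x² − 37x + 5) ÷ lead(D) = −15x² ÷ 3x² = −5. Subtract (−5)·D = −15x² − 35x + 10. Remainder: −2x − 5.

R(x) = −2x − 5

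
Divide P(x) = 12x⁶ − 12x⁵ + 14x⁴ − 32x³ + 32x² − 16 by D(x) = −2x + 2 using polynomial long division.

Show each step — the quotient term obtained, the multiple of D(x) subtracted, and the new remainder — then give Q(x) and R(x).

Step 1: lead(12x⁶ − 12x⁵ + 14x⁴ − 32x³ + 32x² − 16) ÷ lead(D) = 12x⁶ ÷ −2x = −6x⁵. Subtract (−6x⁵)·D = 12x⁶ − 12x⁵. Remainder: 14x⁴ − 32x³ + 32x² − 16.
Step 2: lead(14x⁴ − 32x³ + 32x² − 16) ÷ lead(D) = 14x⁴ ÷ −2x = −7x³. Subtract (−7x³)·D = 14x⁴ − 14x³. Remainder: −18x³ + 32x² − 16.
Step 3: lead(−18x³ + 32x² − 16) ÷ lead(D) = −18x³ ÷ −2x = 9x². Subtract (9x²)·D = −18x³ + 18x². Remainder: 14x² − 16.
Step 4: lead(14x² − 16) ÷ lead(D) = 14x² ÷ −2x = −7x. Subtract (−7x)·D = 14x² − 14x. Remainder: 14x − 16.
Step 5: lead(14x − 16) ÷ lead(D) = 14x ÷ −2x = −7. Subtract (−7)·D = 14x − 14. Remainder: −2.

Q(x) = −6x⁵ − 7x³ + 9x² − 7x − 7; R(x) = −2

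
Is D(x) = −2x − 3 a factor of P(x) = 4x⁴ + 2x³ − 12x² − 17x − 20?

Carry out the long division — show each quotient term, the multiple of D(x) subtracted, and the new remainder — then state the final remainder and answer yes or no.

Step 1: lead(4x⁴ + 2x³ − 12x² − 17x − 20) ÷ lead(D) = 4x⁴ ÷ −2x = −2x³. Subtract (−2x³)·D = 4x⁴ + 6x³. Remainder: −4x³ − 12x² − 17x − 20.
Step 2: lead(−4x³ − 12x² − 17x − 20) ÷ lead(D) = −4x³ ÷ −2x = 2x². Subtract (2x²)·D = −4x³ − 6x². Remainder: −6x² − 17x − 20.
Step 3: lead(−6x² − 17x − 20) ÷ lead(D) = −6x² ÷ −2x = 3x. Subtract (3x)·D = −6x² − 9x. Remainder: −8x − 20.
Step 4: lead(−8x − 20) ÷ lead(D) = −8x ÷ −2x = 4. Subtract (4)·D = −8x − 12. Remainder: −8.

R(x) = −8, so D(x) is not a factor of P(x). no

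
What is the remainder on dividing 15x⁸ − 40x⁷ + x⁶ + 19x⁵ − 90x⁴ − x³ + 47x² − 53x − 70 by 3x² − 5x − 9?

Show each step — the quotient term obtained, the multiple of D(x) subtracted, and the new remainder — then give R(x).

R(x) = −7

Step 1: lead(15x⁸ − 40x⁷ + x⁶ + 19x⁵ − 90x⁴ − x³ + 47x² − 53x − 70) ÷ lead(D) = 15x⁸ ÷ 3x² = 5x⁶. Subtract (5x⁶)·D = 15x⁸ − 25x⁷ − 45x⁶. Remainder: −15x⁷ + 46x⁶ + 19x⁵ − 90x⁴ − x³ + 47x² − 53x − 70.
Step 2: lead(−15x⁷ + 46x⁶ + 19x⁵ − 90x⁴ − x³ + 47x² − 53x − 70) ÷ lead(D) = −15x⁷ ÷ 3x² = −5x⁵. Subtract (−5x⁵)·D = −15x⁷ + 25x⁶ + 45x⁵. Remainder: 21x⁶ − 26x⁵ − 90x⁴ − x³ + 47x² − 53x − 70.
Step 3: lead(21x⁶ − 26x⁵ − 90x⁴ − x³ + 47x² − 53x − 70) ÷ lead(D) = 21x⁶ ÷ 3x² = 7x⁴. Subtract (7x⁴)·D = 21x⁶ − 35x⁵ − 63x⁴. Remainder: 9x⁵ − 27x⁴ − x³ + 47x² − 53x − 70.
Step 4: lead(9x⁵ − 27x⁴ − x³ + 47x² − 53x − 70) ÷ lead(D) = 9x⁵ ÷ 3x² = 3x³. Subtract (3x³)·D = 9x⁵ − 15x⁴ − 27x³. Remainder: −12x⁴ + 26x³ + 47x² − 53x − 70.
Step 5: lead(−12x⁴ + 26x³ + 47x² − 53x − 70) ÷ lead(D) = −12x⁴ ÷ 3x² = −4x². Subtract (−4x²)·D = −12x⁴ + 20x³ + 36x². Remainder: 6x³ + 11x² − 53x − 70.
Step 6: lead(6x³ + 11x² − 53x − 70) ÷ lead(D) = 6x³ ÷ 3x² = 2x. Subtract (2x)·D = 6x³ − 10x² − 18x. Remainder: 21x² − 35x − 70.
Step 7: lead(21x² − 35x − 70) ÷ lead(D) = 21x² ÷ 3x² = 7. Subtract (7)·D = 21x² − 35x − 63. Remainder: −7.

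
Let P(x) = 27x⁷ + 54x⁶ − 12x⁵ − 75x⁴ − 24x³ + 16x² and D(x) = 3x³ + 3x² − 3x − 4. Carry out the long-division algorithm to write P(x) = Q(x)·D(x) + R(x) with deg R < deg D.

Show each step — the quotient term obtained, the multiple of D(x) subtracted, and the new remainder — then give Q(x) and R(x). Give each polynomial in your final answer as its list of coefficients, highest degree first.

Q = [9, 9, -4, 0, 0]; R = [0]

Step 1: lead(27x⁷ + 54x⁶ − 12x⁵ − 75x⁴ − 24x³ + 16x²) ÷ lead(D) = 27x⁷ ÷ 3x³ = 9x⁴. Subtract (9x⁴)·D = 27x⁷ + 27x⁶ − 27x⁵ − 36x⁴. Remainder: 27x⁶ + 15x⁵ − 39x⁴ − 24x³ + 16x².
Step 2: lead(27x⁶ + 15x⁵ − 39x⁴ − 24x³ + 16x²) ÷ lead(D) = 27x⁶ ÷ 3x³ = 9x³. Subtract (9x³)·D = 27x⁶ + 27x⁵ − 27x⁴ − 36x³. Remainder: −12x⁵ − 12x⁴ + 12x³ + 16x².
Step 3: lead(−12x⁵ − 12x⁴ + 12x³ + 16x²) ÷ lead(D) = −12x⁵ ÷ 3x³ = −4x². Subtract (−4x²)·D = −12x⁵ − 12x⁴ + 12x³ + 16x². Remainder: 0.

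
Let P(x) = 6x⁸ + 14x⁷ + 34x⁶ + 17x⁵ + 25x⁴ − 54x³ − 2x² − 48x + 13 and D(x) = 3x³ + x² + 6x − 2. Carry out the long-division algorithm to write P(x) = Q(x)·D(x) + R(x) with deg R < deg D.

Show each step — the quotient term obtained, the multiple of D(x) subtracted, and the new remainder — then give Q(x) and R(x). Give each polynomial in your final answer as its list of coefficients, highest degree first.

Q = [2, 4, 6, -3, 0, -8]; R = [-3]

Step 1: lead(6x⁸ + 14x⁷ + 34x⁶ + 17x⁵ + 25x⁴ − 54x³ − 2x² − 48x + 13) ÷ lead(D) = 6x⁸ ÷ 3x³ = 2x⁵. Subtract (2x⁵)·D = 6x⁸ + 2x⁷ + 12x⁶ − 4x⁵. Remainder: 12x⁷ + 22x⁶ + 21x⁵ + 25x⁴ − 54x³ − 2x² − 48x + 13.
Step 2: lead(12x⁷ + 22x⁶ + 21x⁵ + 25x⁴ − 54x³ − 2x² − 48x + 13) ÷ lead(D) = 12x⁷ ÷ 3x³ = 4x⁴. Subtract (4x⁴)·D = 12x⁷ + 4x⁶ + 24x⁵ − 8x⁴. Remainder: 18x⁶ − 3x⁵ + 33x⁴ − 54x³ − 2x² − 48x + 13.
Step 3: lead(18x⁶ − 3x⁵ + 33x⁴ − 54x³ − 2x² − 48x + 13) ÷ lead(D) = 18x⁶ ÷ 3x³ = 6x³. Subtract (6x³)·D = 18x⁶ + 6x⁵ + 36x⁴ − 12x³. Remainder: −9x⁵ − 3x⁴ − 42x³ − 2x² − 48x + 13.
Step 4: lead(−9x⁵ − 3x⁴ − 42x³ − 2x² − 48x + 13) ÷ lead(D) = −9x⁵ ÷ 3x³ = −3x². Subtract (−3x²)·D = −9x⁵ − 3x⁴ − 18x³ + 6x². Remainder: −24x³ − 8x² − 48x + 13.
Step 5: lead(−24x³ − 8x² − 48x + 13) ÷ lead(D) = −24x³ ÷ 3x³ = −8. Subtract (−8)·D = −24x³ − 8x² − 48x + 16. Remainder: −3.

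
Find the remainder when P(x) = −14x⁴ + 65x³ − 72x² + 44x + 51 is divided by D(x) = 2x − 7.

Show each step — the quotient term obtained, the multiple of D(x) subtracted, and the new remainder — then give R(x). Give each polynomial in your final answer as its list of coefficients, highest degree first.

Step 1: lead(−14x⁴ + 65x³ − 72x² + 44x + 51) ÷ lead(D) = −14x⁴ ÷ 2x = −7x³. Subtract (−7x³)·D = −14x⁴ + 49x³. Remainder: 16x³ − 72x² + 44x + 51.
Step 2: lead(16x³ − 72x² + 44x + 51) ÷ lead(D) = 16x³ ÷ 2x = 8x². Subtract (8x²)·D = 16x³ − 56x². Remainder: −16x² + 44x + 51.
Step 3: lead(−16x² + 44x + 51) ÷ lead(D) = −16x² ÷ 2x = −8x. Subtract (−8x)·D = −16x² + 56x. Remainder: −12x + 51.
Step 4: lead(−12x + 51) ÷ lead(D) = −12x ÷ 2x = −6. Subtract (−6)·D = −12x + 42. Remainder: 9.

R = [9]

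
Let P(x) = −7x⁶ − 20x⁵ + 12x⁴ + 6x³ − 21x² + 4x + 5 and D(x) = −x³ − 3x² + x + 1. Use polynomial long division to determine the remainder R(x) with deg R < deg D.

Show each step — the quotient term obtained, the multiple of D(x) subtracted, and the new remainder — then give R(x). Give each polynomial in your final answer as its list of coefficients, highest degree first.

Step 1: lead(−7x⁶ − 20x⁵ + 12x⁴ + 6x³ − 21x² + 4x + 5) ÷ lead(D) = −7x⁶ ÷ −x³ = 7x³. Subtract (7x³)·D = −7x⁶ − 21x⁵ + 7x⁴ + 7x³. Remainder: x⁵ + 5x⁴ − x³ − 21x² + 4x + 5.
Step 2: lead(x⁵ + 5x⁴ − x³ − 21x² + 4x + 5) ÷ lead(D) = x⁵ ÷ −x³ = −x². Subtract (−x²)·D = x⁵ + 3x⁴ − x³ − x². Remainder: 2x⁴ − 20x² + 4x + 5.
Step 3: lead(2x⁴ − 20x² + 4x + 5) ÷ lead(D) = 2x⁴ ÷ −x³ = −2x. Subtract (−2x)·D = 2x⁴ + 6x³ − 2x² − 2x. Remainder: −6x³ − 18x² + 6x + 5.
Step 4: lead(−6x³ − 18x² + 6x + 5) ÷ lead(D) = −6x³ ÷ −x³ = 6. Subtract (6)·D = −6x³ − 18x² + 6x + 6. Remainder: −1.

R = [-1]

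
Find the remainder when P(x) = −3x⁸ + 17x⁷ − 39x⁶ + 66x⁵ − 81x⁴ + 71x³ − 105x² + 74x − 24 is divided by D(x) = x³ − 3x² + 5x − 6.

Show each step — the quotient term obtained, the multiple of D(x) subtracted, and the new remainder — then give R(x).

Step 1: lead(−3x⁸ + 17x⁷ − 39x⁶ + 66x⁵ − 81x⁴ + 71x³ − 105x² + 74x − 24) ÷ lead(D) = −3x⁸ ÷ x³ = −3x⁵. Subtract (−3x⁵)·D = −3x⁸ + 9x⁷ − 15x⁶ + 18x⁵. Remainder: 8x⁷ − 24x⁶ + 48x⁵ − 81x⁴ + 71x³ − 105x² + 74x − 24.
Step 2: lead(8x⁷ − 24x⁶ + 48x⁵ − 81x⁴ + 71x³ − 105x² + 74x − 24) ÷ lead(D) = 8x⁷ ÷ x³ = 8x⁴. Subtract (8x⁴)·D = 8x⁷ − 24x⁶ + 40x⁵ − 48x⁴. Remainder: 8x⁵ − 33x⁴ + 71x³ − 105x² + 74x − 24.
Step 3: lead(8x⁵ − 33x⁴ + 71x³ − 105x² + 74x − 24) ÷ lead(D) = 8x⁵ ÷ x³ = 8x². Subtract (8x²)·D = 8x⁵ − 24x⁴ + 40x³ − 48x². Remainder: −9x⁴ + 31x³ − 57x² + 74x − 24.
Step 4: lead(−9x⁴ + 31x³ − 57x² + 74x − 24) ÷ lead(D) = −9x⁴ ÷ x³ = −9x. Subtract (−9x)·D = −9x⁴ + 27x³ − 45x² + 54x. Remainder: 4x³ − 12x² + 20x − 24.
Step 5: lead(4x³ − 12x² + 20x − 24) ÷ lead(D) = 4x³ ÷ x³ = 4. Subtract (4)·D = 4x³ − 12x² + 20x − 24. Remainder: 0.

R(x) = 0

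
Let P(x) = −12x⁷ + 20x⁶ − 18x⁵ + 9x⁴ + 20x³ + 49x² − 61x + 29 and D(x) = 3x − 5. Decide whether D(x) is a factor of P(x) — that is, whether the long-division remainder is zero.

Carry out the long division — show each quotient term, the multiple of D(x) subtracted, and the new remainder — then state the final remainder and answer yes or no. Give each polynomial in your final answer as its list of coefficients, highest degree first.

R = [-6], so D(x) is not a factor of P(x). no

Step 1: lead(−12x⁷ + 20x⁶ − 18x⁵ + 9x⁴ + 20x³ + 49x² − 61x + 29) ÷ lead(D) = −12x⁷ ÷ 3x = −4x⁶. Subtract (−4x⁶)·D = −12x⁷ + 20x⁶. Remainder: −18x⁵ + 9x⁴ + 20x³ + 49x² − 61x + 29.
Step 2: lead(−18x⁵ + 9x⁴ + 20x³ + 49x² − 61x + 29) ÷ lead(D) = −18x⁵ ÷ 3x = −6x⁴. Subtract (−6x⁴)·D = −18x⁵ + 30x⁴. Remainder: −21x⁴ + 20x³ + 49x² − 61x + 29.
Step 3: lead(−21x⁴ + 20x³ + 49x² − 61x + 29) ÷ lead(D) = −21x⁴ ÷ 3x = −7x³. Subtract (−7x³)·D = −21x⁴ + 35x³. Remainder: −15x³ + 49x² − 61x + 29.
Step 4: lead(−15x³ + 49x² − 61x + 29) ÷ lead(D) = −15x³ ÷ 3x = −5x². Subtract (−5x²)·D = −15x³ + 25x². Remainder: 24x² − 61x + 29.
Step 5: lead(24x² − 61x + 29) ÷ lead(D) = 24x² ÷ 3x = 8x. Subtract (8x)·D = 24x² − 40x. Remainder: −21x + 29.
Step 6: lead(−21x + 29) ÷ lead(D) = −21x ÷ 3x = −7. Subtract (−7)·D = −21x + 35. Remainder: −6.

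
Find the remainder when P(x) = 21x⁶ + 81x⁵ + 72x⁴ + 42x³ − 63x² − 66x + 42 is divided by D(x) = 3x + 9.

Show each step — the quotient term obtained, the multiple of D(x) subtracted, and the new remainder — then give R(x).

R(x) = −3

Step 1: lead(21x⁶ + 81x⁵ + 72x⁴ + 42x³ − 63x² − 66x + 42) ÷ lead(D) = 21x⁶ ÷ 3x = 7x⁵. Subtract (7x⁵)·D = 21x⁶ + 63x⁵. Remainder: 18x⁵ + 72x⁴ + 42x³ − 63x² − 66x + 42.
Step 2: lead(18x⁵ + 72x⁴ + 42x³ − 63x² − 66x + 42) ÷ lead(D) = 18x⁵ ÷ 3x = 6x⁴. Subtract (6x⁴)·D = 18x⁵ + 54x⁴. Remainder: 18x⁴ + 42x³ − 63x² − 66x + 42.
Step 3: lead(18x⁴ + 42x³ − 63x² − 66x + 42) ÷ lead(D) = 18x⁴ ÷ 3x = 6x³. Subtract (6x³)·D = 18x⁴ + 54x³. Remainder: −12x³ − 63x² − 66x + 42.
Step 4: lead(−12x³ − 63x² − 66x + 42) ÷ lead(D) = −12x³ ÷ 3x = −4x². Subtract (−4x²)·D = −12x³ − 36x². Remainder: −27x² − 66x + 42.
Step 5: lead(−27x² − 66x + 42) ÷ lead(D) = −27x² ÷ 3x = −9x. Subtract (−9x)·D = −27x² − 81x. Remainder: 15x + 42.
Step 6: lead(15x + 42) ÷ lead(D) = 15x ÷ 3x = 5. Subtract (5)·D = 15x + 45. Remainder: −3.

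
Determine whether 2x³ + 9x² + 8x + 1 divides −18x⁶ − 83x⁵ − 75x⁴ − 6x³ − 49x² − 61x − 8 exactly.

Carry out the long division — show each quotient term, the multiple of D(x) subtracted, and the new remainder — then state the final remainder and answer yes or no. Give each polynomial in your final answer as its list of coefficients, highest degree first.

R = [0], so D(x) is a factor of P(x). yes

Step 1: lead(−18x⁶ − 83x⁵ − 75x⁴ − 6x³ − 49x² − 61x − 8) ÷ lead(D) = −18x⁶ ÷ 2x³ = −9x³. Subtract (−9x³)·D = −18x⁶ − 81x⁵ − 72x⁴ − 9x³. Remainder: −2x⁵ − 3x⁴ + 3x³ − 49x² − 61x − 8.
Step 2: lead(−2x⁵ − 3x⁴ + 3x³ − 49x² − 61x − 8) ÷ lead(D) = −2x⁵ ÷ 2x³ = −x². Subtract (−x²)·D = −2x⁵ − 9x⁴ − 8x³ − x². Remainder: 6x⁴ + 11x³ − 48x² − 61x − 8.
Step 3: lead(6x⁴ + 11x³ − 48x² − 61x − 8) ÷ lead(D) = 6x⁴ ÷ 2x³ = 3x. Subtract (3x)·D = 6x⁴ + 27x³ + 24x² + 3x. Remainder: −16x³ − 72x² − 64x − 8.
Step 4: lead(−16x³ − 72x² − 64x − 8) ÷ lead(D) = −16x³ ÷ 2x³ = −8. Subtract (−8)·D = −16x³ − 72x² − 64x − 8. Remainder: 0.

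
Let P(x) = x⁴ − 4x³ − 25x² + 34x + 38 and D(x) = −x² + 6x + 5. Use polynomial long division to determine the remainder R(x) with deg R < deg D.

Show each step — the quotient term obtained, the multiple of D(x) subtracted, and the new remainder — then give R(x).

Step 1: lead(x⁴ − 4x³ − 25x² + 34x + 38) ÷ lead(D) = x⁴ ÷ −x² = −x². Subtract (−x²)·D = x⁴ − 6x³ − 5x². Remainder: 2x³ − 20x² + 34x + 38.
Step 2: lead(2x³ − 20x² + 34x + 38) ÷ lead(D) = 2x³ ÷ −x² = −2x. Subtract (−2x)·D = 2x³ − 12x² − 10x. Remainder: −8x² + 44x + 38.
Step 3: lead(−8x² + 44x + 38) ÷ lead(D) = −8x² ÷ −x² = 8. Subtract (8)·D = −8x² + 48x + 40. Remainder: −4x − 2.

R(x) = −4x − 2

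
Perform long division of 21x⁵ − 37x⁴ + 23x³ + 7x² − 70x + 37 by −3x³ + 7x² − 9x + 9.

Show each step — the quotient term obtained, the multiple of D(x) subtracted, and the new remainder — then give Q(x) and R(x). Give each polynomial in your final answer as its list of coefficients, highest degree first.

Q = [-7, -4, 4]; R = [6, 2, 1]

Step 1: lead(21x⁵ − 37x⁴ + 23x³ + 7x² − 70x + 37) ÷ lead(D) = 21x⁵ ÷ −3x³ = −7x². Subtract (−7x²)·D = 21x⁵ − 49x⁴ + 63x³ − 63x². Remainder: 12x⁴ − 40x³ + 70x² − 70x + 37.
Step 2: lead(12x⁴ − 40x³ + 70x² − 70x + 37) ÷ lead(D) = 12x⁴ ÷ −3x³ = −4x. Subtract (−4x)·D = 12x⁴ − 28x³ + 36x² − 36x. Remainder: −12x³ + 34x² − 34x + 37.
Step 3: lead(−12x³ + 34x² − 34x + 37) ÷ lead(D) = −12x³ ÷ −3x³ = 4. Subtract (4)·D = −12x³ + 28x² − 36x + 36. Remainder: 6x² + 2x + 1.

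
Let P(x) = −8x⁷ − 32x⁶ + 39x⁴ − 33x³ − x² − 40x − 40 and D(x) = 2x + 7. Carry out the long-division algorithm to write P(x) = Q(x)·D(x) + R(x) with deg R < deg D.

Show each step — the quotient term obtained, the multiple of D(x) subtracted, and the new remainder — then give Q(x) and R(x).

Step 1: lead(−8x⁷ − 32x⁶ + 39x⁴ − 33x³ − x² − 40x − 40) ÷ lead(D) = −8x⁷ ÷ 2x = −4x⁶. Subtract (−4x⁶)·D = −8x⁷ − 28x⁶. Remainder: −4x⁶ + 39x⁴ − 33x³ − x² − 40x − 40.
Step 2: lead(−4x⁶ + 39x⁴ − 33x³ − x² − 40x − 40) ÷ lead(D) = −4x⁶ ÷ 2x = −2x⁵. Subtract (−2x⁵)·D = −4x⁶ − 14x⁵. Remainder: 14x⁵ + 39x⁴ − 33x³ − x² − 40x − 40.
Step 3: lead(14x⁵ + 39x⁴ − 33x³ − x² − 40x − 40) ÷ lead(D) = 14x⁵ ÷ 2x = 7x⁴. Subtract (7x⁴)·D = 14x⁵ + 49x⁴. Remainder: −10x⁴ − 33x³ − x² − 40x − 40.
Step 4: lead(−10x⁴ − 33x³ − x² − 40x − 40) ÷ lead(D) = −10x⁴ ÷ 2x = −5x³. Subtract (−5x³)·D = −10x⁴ − 35x³. Remainder: 2x³ − x² − 40x − 40.
Step 5: lead(2x³ − x² − 40x − 40) ÷ lead(D) = 2x³ ÷ 2x = x². Subtract (x²)·D = 2x³ + 7x². Remainder: −8x² − 40x − 40.
Step 6: lead(−8x² − 40x − 40) ÷ lead(D) = −8x² ÷ 2x = −4x. Subtract (−4x)·D = −8x² − 28x. Remainder: −12x − 40.
Step 7: lead(−12x − 40) ÷ lead(D) = −12x ÷ 2x = −6. Subtract (−6)·D = −12x − 42. Remainder: 2.

Q(x) = −4x⁶ − 2x⁵ + 7x⁴ − 5x³ + x² − 4x − 6; R(x) = 2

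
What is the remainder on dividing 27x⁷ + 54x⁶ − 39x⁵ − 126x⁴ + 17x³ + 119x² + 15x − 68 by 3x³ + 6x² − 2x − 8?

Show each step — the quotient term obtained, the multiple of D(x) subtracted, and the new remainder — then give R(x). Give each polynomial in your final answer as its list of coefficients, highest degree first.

R = [1, 1, 4]

Step 1: lead(27x⁷ + 54x⁶ − 39x⁵ − 126x⁴ + 17x³ + 119x² + 15x − 68) ÷ lead(D) = 27x⁷ ÷ 3x³ = 9x⁴. Subtract (9x⁴)·D = 27x⁷ + 54x⁶ − 18x⁵ − 72x⁴. Remainder: −21x⁵ − 54x⁴ + 17x³ + 119x² + 15x − 68.
Step 2: lead(−21x⁵ − 54x⁴ + 17x³ + 119x² + 15x − 68) ÷ lead(D) = −21x⁵ ÷ 3x³ = −7x². Subtract (−7x²)·D = −21x⁵ − 42x⁴ + 14x³ + 56x². Remainder: −12x⁴ + 3x³ + 63x² + 15x − 68.
Step 3: lead(−12x⁴ + 3x³ + 63x² + 15x − 68) ÷ lead(D) = −12x⁴ ÷ 3x³ = −4x. Subtract (−4x)·D = −12x⁴ − 24x³ + 8x² + 32x. Remainder: 27x³ + 55x² − 17x − 68.
Step 4: lead(27x³ + 55x² − 17x − 68) ÷ lead(D) = 27x³ ÷ 3x³ = 9. Subtract (9)·D = 27x³ + 54x² − 18x − 72. Remainder: x² + x + 4.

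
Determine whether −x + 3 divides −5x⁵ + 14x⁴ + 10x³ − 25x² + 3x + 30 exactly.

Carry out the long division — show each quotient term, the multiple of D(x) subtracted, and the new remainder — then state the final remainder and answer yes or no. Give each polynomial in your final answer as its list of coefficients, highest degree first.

R = [3], so D(x) is not a factor of P(x). no

Step 1: lead(−5x⁵ + 14x⁴ + 10x³ − 25x² + 3x + 30) ÷ lead(D) = −5x⁵ ÷ −x = 5x⁴. Subtract (5x⁴)·D = −5x⁵ + 15x⁴. Remainder: −x⁴ + 10x³ − 25x² + 3x + 30.
Step 2: lead(−x⁴ + 10x³ − 25x² + 3x + 30) ÷ lead(D) = −x⁴ ÷ −x = x³. Subtract (x³)·D = −x⁴ + 3x³. Remainder: 7x³ − 25x² + 3x + 30.
Step 3: lead(7x³ − 25x² + 3x + 30) ÷ lead(D) = 7x³ ÷ −x = −7x². Subtract (−7x²)·D = 7x³ − 21x². Remainder: −4x² + 3x + 30.
Step 4: lead(−4x² + 3x + 30) ÷ lead(D) = −4x² ÷ −x = 4x. Subtract (4x)·D = −4x² + 12x. Remainder: −9x + 30.
Step 5: lead(−9x + 30) ÷ lead(D) = −9x ÷ −x = 9. Subtract (9)·D = −9x + 27. Remainder: 3.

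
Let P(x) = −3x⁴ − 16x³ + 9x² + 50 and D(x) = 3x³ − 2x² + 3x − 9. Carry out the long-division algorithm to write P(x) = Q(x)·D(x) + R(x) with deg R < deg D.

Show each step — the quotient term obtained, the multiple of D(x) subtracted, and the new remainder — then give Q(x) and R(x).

Q(x) = −x − 6; R(x) = 9x − 4

Step 1: lead(−3x⁴ − 16x³ + 9x² + 50) ÷ lead(D) = −3x⁴ ÷ 3x³ = −x. Subtract (−x)·D = −3x⁴ + 2x³ − 3x² + 9x. Remainder: −18x³ + 12x² − 9x + 50.
Step 2: lead(−18x³ + 12x² − 9x + 50) ÷ lead(D) = −18x³ ÷ 3x³ = −6. Subtract (−6)·D = −18x³ + 12x² − 18x + 54. Remainder: 9x − 4.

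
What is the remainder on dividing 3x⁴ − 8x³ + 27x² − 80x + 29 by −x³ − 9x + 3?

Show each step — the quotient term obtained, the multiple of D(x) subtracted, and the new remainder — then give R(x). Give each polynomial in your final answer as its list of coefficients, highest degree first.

Step 1: lead(3x⁴ − 8x³ + 27x² − 80x + 29) ÷ lead(D) = 3x⁴ ÷ −x³ = −3x. Subtract (−3x)·D = 3x⁴ + 27x² − 9x. Remainder: −8x³ − 71x + 29.
Step 2: lead(−8x³ − 71x + 29) ÷ lead(D) = −8x³ ÷ −x³ = 8. Subtract (8)·D = −8x³ − 72x + 24. Remainder: x + 5.

R = [1, 5]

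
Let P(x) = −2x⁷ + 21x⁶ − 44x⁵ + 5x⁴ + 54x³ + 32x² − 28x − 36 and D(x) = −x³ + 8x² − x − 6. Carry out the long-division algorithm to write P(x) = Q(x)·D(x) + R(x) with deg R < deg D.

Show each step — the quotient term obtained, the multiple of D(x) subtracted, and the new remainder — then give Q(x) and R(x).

Step 1: lead(−2x⁷ + 21x⁶ − 44x⁵ + 5x⁴ + 54x³ + 32x² − 28x − 36) ÷ lead(D) = −2x⁷ ÷ −x³ = 2x⁴. Subtract (2x⁴)·D = −2x⁷ + 16x⁶ − 2x⁵ − 12x⁴. Remainder: 5x⁶ − 42x⁵ + 17x⁴ + 54x³ + 32x² − 28x − 36.
Step 2: lead(5x⁶ − 42x⁵ + 17x⁴ + 54x³ + 32x² − 28x − 36) ÷ lead(D) = 5x⁶ ÷ −x³ = −5x³. Subtract (−5x³)·D = 5x⁶ − 40x⁵ + 5x⁴ + 30x³. Remainder: −2x⁵ + 12x⁴ + 24x³ + 32x² − 28x − 36.
Step 3: lead(−2x⁵ + 12x⁴ + 24x³ + 32x² − 28x − 36) ÷ lead(D) = −2x⁵ ÷ −x³ = 2x². Subtract (2x²)·D = −2x⁵ + 16x⁴ − 2x³ − 12x². Remainder: −4x⁴ + 26x³ + 44x² − 28x − 36.
Step 4: lead(−4x⁴ + 26x³ + 44x² − 28x − 36) ÷ lead(D) = −4x⁴ ÷ −x³ = 4x. Subtract (4x)·D = −4x⁴ + 32x³ − 4x² − 24x. Remainder: −6x³ + 48x² − 4x − 36.
Step 5: lead(−6x³ + 48x² − 4x − 36) ÷ lead(D) = −6x³ ÷ −x³ = 6. Subtract (6)·D = −6x³ + 48x² − 6x − 36. Remainder: 2x.

Q(x) = 2x⁴ − 5x³ + 2x² + 4x + 6; R(x) = 2x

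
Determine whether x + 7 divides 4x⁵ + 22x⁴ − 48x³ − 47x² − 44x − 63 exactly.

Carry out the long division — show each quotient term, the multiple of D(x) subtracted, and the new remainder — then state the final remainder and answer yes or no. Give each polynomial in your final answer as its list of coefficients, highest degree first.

Step 1: lead(4x⁵ + 22x⁴ − 48x³ − 47x² − 44x − 63) ÷ lead(D) = 4x⁵ ÷ x = 4x⁴. Subtract (4x⁴)·D = 4x⁵ + 28x⁴. Remainder: −6x⁴ − 48x³ − 47x² − 44x − 63.
Step 2: lead(−6x⁴ − 48x³ − 47x² − 44x − 63) ÷ lead(D) = −6x⁴ ÷ x = −6x³. Subtract (−6x³)·D = −6x⁴ − 42x³. Remainder: −6x³ − 47x² − 44x − 63.
Step 3: lead(−6x³ − 47x² − 44x − 63) ÷ lead(D) = −6x³ ÷ x = −6x². Subtract (−6x²)·D = −6x³ − 42x². Remainder: −5x² − 44x − 63.
Step 4: lead(−5x² − 44x − 63) ÷ lead(D) = −5x² ÷ x = −5x. Subtract (−5x)·D = −5x² − 35x. Remainder: −9x − 63.
Step 5: lead(−9x − 63) ÷ lead(D) = −9x ÷ x = −9. Subtract (−9)·D = −9x − 63. Remainder: 0.

R = [0], so D(x) is a factor of P(x). yes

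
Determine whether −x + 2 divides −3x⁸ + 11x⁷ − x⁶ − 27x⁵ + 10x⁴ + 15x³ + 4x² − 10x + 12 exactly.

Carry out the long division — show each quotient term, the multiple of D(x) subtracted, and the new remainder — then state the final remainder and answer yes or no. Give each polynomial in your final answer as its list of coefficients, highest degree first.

Step 1: lead(−3x⁸ + 11x⁷ − x⁶ − 27x⁵ + 10x⁴ + 15x³ + 4x² − 10x + 12) ÷ lead(D) = −3x⁸ ÷ −x = 3x⁷. Subtract (3x⁷)·D = −3x⁸ + 6x⁷. Remainder: 5x⁷ − x⁶ − 27x⁵ + 10x⁴ + 15x³ + 4x² − 10x + 12.
Step 2: lead(5x⁷ − x⁶ − 27x⁵ + 10x⁴ + 15x³ + 4x² − 10x + 12) ÷ lead(D) = 5x⁷ ÷ −x = −5x⁶. Subtract (−5x⁶)·D = 5x⁷ − 10x⁶. Remainder: 9x⁶ − 27x⁵ + 10x⁴ + 15x³ + 4x² − 10x + 12.
Step 3: lead(9x⁶ − 27x⁵ + 10x⁴ + 15x³ + 4x² − 10x + 12) ÷ lead(D) = 9x⁶ ÷ −x = −9x⁵. Subtract (−9x⁵)·D = 9x⁶ − 18x⁵. Remainder: −9x⁵ + 10x⁴ + 15x³ + 4x² − 10x + 12.
Step 4: lead(−9x⁵ + 10x⁴ + 15x³ + 4x² − 10x + 12) ÷ lead(D) = −9x⁵ ÷ −x = 9x⁴. Subtract (9x⁴)·D = −9x⁵ + 18x⁴. Remainder: −8x⁴ + 15x³ + 4x² − 10x + 12.
Step 5: lead(−8x⁴ + 15x³ + 4x² − 10x + 12) ÷ lead(D) = −8x⁴ ÷ −x = 8x³. Subtract (8x³)·D = −8x⁴ + 16x³. Remainder: −x³ + 4x² − 10x + 12.
Step 6: lead(−x³ + 4x² − 10x + 12) ÷ lead(D) = −x³ ÷ −x = x². Subtract (x²)·D = −x³ + 2x². Remainder: 2x² − 10x + 12.
Step 7: lead(2x² − 10x + 12) ÷ lead(D) = 2x² ÷ −x = −2x. Subtract (−2x)·D = 2x² − 4x. Remainder: −6x + 12.
Step 8: lead(−6x + 12) ÷ lead(D) = −6x ÷ −x = 6. Subtract (6)·D = −6x + 12. Remainder: 0.

R = [0], so D(x) is a factor of P(x). yes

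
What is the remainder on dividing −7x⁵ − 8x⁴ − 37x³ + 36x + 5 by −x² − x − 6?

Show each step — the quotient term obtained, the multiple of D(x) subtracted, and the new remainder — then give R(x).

Step 1: lead(−7x⁵ − 8x⁴ − 37x³ + 36x + 5) ÷ lead(D) = −7x⁵ ÷ −x² = 7x³. Subtract (7x³)·D = −7x⁵ − 7x⁴ − 42x³. Remainder: −x⁴ + 5x³ + 36x + 5.
Step 2: lead(−x⁴ + 5x³ + 36x + 5) ÷ lead(D) = −x⁴ ÷ −x² = x². Subtract (x²)·D = −x⁴ − x³ − 6x². Remainder: 6x³ + 6x² + 36x + 5.
Step 3: lead(6x³ + 6x² + 36x + 5) ÷ lead(D) = 6x³ ÷ −x² = −6x. Subtract (−6x)·D = 6x³ + 6x² + 36x. Remainder: 5.

R(x) = 5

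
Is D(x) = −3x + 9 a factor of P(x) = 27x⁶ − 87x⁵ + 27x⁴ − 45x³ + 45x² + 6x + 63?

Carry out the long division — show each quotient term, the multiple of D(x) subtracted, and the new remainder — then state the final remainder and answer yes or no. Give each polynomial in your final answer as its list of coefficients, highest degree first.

R = [0], so D(x) is a factor of P(x). yes

Step 1: lead(27x⁶ − 87x⁵ + 27x⁴ − 45x³ + 45x² + 6x + 63) ÷ lead(D) = 27x⁶ ÷ −3x = −9x⁵. Subtract (−9x⁵)·D = 27x⁶ − 81x⁵. Remainder: −6x⁵ + 27x⁴ − 45x³ + 45x² + 6x + 63.
Step 2: lead(−6x⁵ + 27x⁴ − 45x³ + 45x² + 6x + 63) ÷ lead(D) = −6x⁵ ÷ −3x = 2x⁴. Subtract (2x⁴)·D = −6x⁵ + 18x⁴. Remainder: 9x⁴ − 45x³ + 45x² + 6x + 63.
Step 3: lead(9x⁴ − 45x³ + 45x² + 6x + 63) ÷ lead(D) = 9x⁴ ÷ −3x = −3x³. Subtract (−3x³)·D = 9x⁴ − 27x³. Remainder: −18x³ + 45x² + 6x + 63.
Step 4: lead(−18x³ + 45x² + 6x + 63) ÷ lead(D) = −18x³ ÷ −3x = 6x². Subtract (6x²)·D = −18x³ + 54x². Remainder: −9x² + 6x + 63.
Step 5: lead(−9x² + 6x + 63) ÷ lead(D) = −9x² ÷ −3x = 3x. Subtract (3x)·D = −9x² + 27x. Remainder: −21x + 63.
Step 6: lead(−21x + 63) ÷ lead(D) = −21x ÷ −3x = 7. Subtract (7)·D = −21x + 63. Remainder: 0.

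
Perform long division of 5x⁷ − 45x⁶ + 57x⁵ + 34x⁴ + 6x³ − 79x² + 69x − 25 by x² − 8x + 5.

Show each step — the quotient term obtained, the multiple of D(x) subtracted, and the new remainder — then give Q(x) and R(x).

Q(x) = 5x⁵ − 5x⁴ − 8x³ − 5x² + 6x − 6; R(x) = −9x + 5

Step 1: lead(5x⁷ − 45x⁶ + 57x⁵ + 34x⁴ + 6x³ − 79x² + 69x − 25) ÷ lead(D) = 5x⁷ ÷ x² = 5x⁵. Subtract (5x⁵)·D = 5x⁷ − 40x⁶ + 25x⁵. Remainder: −5x⁶ + 32x⁵ + 34x⁴ + 6x³ − 79x² + 69x − 25.
Step 2: lead(−5x⁶ + 32x⁵ + 34x⁴ + 6x³ − 79x² + 69x − 25) ÷ lead(D) = −5x⁶ ÷ x² = −5x⁴. Subtract (−5x⁴)·D = −5x⁶ + 40x⁵ − 25x⁴. Remainder: −8x⁵ + 59x⁴ + 6x³ − 79x² + 69x − 25.
Step 3: lead(−8x⁵ + 59x⁴ + 6x³ − 79x² + 69x − 25) ÷ lead(D) = −8x⁵ ÷ x² = −8x³. Subtract (−8x³)·D = −8x⁵ + 64x⁴ − 40x³. Remainder: −5x⁴ + 46x³ − 79x² + 69x − 25.
Step 4: lead(−5x⁴ + 46x³ − 79x² + 69x − 25) ÷ lead(D) = −5x⁴ ÷ x² = −5x². Subtract (−5x²)·D = −5x⁴ + 40x³ − 25x². Remainder: 6x³ − 54x² + 69x − 25.
Step 5: lead(6x³ − 54x² + 69x − 25) ÷ lead(D) = 6x³ ÷ x² = 6x. Subtract (6x)·D = 6x³ − 48x² + 30x. Remainder: −6x² + 39x − 25.
Step 6: lead(−6x² + 39x − 25) ÷ lead(D) = −6x² ÷ x² = −6. Subtract (−6)·D = −6x² + 48x − 30. Remainder: −9x + 5.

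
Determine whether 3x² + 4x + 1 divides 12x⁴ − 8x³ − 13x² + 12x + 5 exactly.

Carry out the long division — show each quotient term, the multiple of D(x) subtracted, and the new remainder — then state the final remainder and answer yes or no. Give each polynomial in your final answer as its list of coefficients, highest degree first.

Step 1: lead(12x⁴ − 8x³ − 13x² + 12x + 5) ÷ lead(D) = 12x⁴ ÷ 3x² = 4x². Subtract (4x²)·D = 12x⁴ + 16x³ + 4x². Remainder: −24x³ − 17x² + 12x + 5.
Step 2: lead(−24x³ − 17x² + 12x + 5) ÷ lead(D) = −24x³ ÷ 3x² = −8x. Subtract (−8x)·D = −24x³ − 32x² − 8x. Remainder: 15x² + 20x + 5.
Step 3: lead(15x² + 20x + 5) ÷ lead(D) = 15x² ÷ 3x² = 5. Subtract (5)·D = 15x² + 20x + 5. Remainder: 0.

R = [0], so D(x) is a factor of P(x). yes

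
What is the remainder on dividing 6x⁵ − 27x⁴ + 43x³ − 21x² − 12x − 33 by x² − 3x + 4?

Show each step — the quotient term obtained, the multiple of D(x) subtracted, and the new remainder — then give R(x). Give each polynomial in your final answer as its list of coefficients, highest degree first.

R = [-7, 3]

Step 1: lead(6x⁵ − 27x⁴ + 43x³ − 21x² − 12x − 33) ÷ lead(D) = 6x⁵ ÷ x² = 6x³. Subtract (6x³)·D = 6x⁵ − 18x⁴ + 24x³. Remainder: −9x⁴ + 19x³ − 21x² − 12x − 33.
Step 2: lead(−9x⁴ + 19x³ − 21x² − 12x − 33) ÷ lead(D) = −9x⁴ ÷ x² = −9x². Subtract (−9x²)·D = −9x⁴ + 27x³ − 36x². Remainder: −8x³ + 15x² − 12x − 33.
Step 3: lead(−8x³ + 15x² − 12x − 33) ÷ lead(D) = −8x³ ÷ x² = −8x. Subtract (−8x)·D = −8x³ + 24x² − 32x. Remainder: −9x² + 20x − 33.
Step 4: lead(−9x² + 20x − 33) ÷ lead(D) = −9x² ÷ x² = −9. Subtract (−9)·D = −9x² + 27x − 36. Remainder: −7x + 3.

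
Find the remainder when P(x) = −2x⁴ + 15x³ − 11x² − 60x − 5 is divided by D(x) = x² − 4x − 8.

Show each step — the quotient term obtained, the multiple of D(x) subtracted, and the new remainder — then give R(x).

R(x) = 3

Step 1: lead(−2x⁴ + 15x³ − 11x² − 60x − 5) ÷ lead(D) = −2x⁴ ÷ x² = −2x². Subtract (−2x²)·D = −2x⁴ + 8x³ + 16x². Remainder: 7x³ − 27x² − 60x − 5.
Step 2: lead(7x³ − 27x² − 60x − 5) ÷ lead(D) = 7x³ ÷ x² = 7x. Subtract (7x)·D = 7x³ − 28x² − 56x. Remainder: x² − 4x − 5.
Step 3: lead(x² − 4x − 5) ÷ lead(D) = x² ÷ x² = 1. Subtract (1)·D = x² − 4x − 8. Remainder: 3.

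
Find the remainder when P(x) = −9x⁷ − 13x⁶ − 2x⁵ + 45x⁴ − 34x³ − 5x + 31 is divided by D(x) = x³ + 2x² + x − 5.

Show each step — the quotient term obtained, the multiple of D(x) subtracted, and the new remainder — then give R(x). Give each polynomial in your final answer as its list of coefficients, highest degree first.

Step 1: lead(−9x⁷ − 13x⁶ − 2x⁵ + 45x⁴ − 34x³ − 5x + 31) ÷ lead(D) = −9x⁷ ÷ x³ = −9x⁴. Subtract (−9x⁴)·D = −9x⁷ − 18x⁶ − 9x⁵ + 45x⁴. Remainder: 5x⁶ + 7x⁵ − 34x³ − 5x + 31.
Step 2: lead(5x⁶ + 7x⁵ − 34x³ − 5x + 31) ÷ lead(D) = 5x⁶ ÷ x³ = 5x³. Subtract (5x³)·D = 5x⁶ + 10x⁵ + 5x⁴ − 25x³. Remainder: −3x⁵ − 5x⁴ − 9x³ − 5x + 31.
Step 3: lead(−3x⁵ − 5x⁴ − 9x³ − 5x + 31) ÷ lead(D) = −3x⁵ ÷ x³ = −3x². Subtract (−3x²)·D = −3x⁵ − 6x⁴ − 3x³ + 15x². Remainder: x⁴ − 6x³ − 15x² − 5x + 31.
Step 4: lead(x⁴ − 6x³ − 15x² − 5x + 31) ÷ lead(D) = x⁴ ÷ x³ = x. Subtract (x)·D = x⁴ + 2x³ + x² − 5x. Remainder: −8x³ − 16x² + 31.
Step 5: lead(−8x³ − 16x² + 31) ÷ lead(D) = −8x³ ÷ x³ = −8. Subtract (−8)·D = −8x³ − 16x² − 8x + 40. Remainder: 8x − 9.

R = [8, -9]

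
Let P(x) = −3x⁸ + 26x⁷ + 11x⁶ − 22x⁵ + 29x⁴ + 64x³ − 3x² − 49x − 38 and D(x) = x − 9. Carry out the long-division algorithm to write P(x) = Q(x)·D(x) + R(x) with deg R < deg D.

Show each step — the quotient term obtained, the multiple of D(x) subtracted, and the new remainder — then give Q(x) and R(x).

Q(x) = −3x⁷ − x⁶ + 2x⁵ − 4x⁴ − 7x³ + x² + 6x + 5; R(x) = 7

Step 1: lead(−3x⁸ + 26x⁷ + 11x⁶ − 22x⁵ + 29x⁴ + 64x³ − 3x² − 49x − 38) ÷ lead(D) = −3x⁸ ÷ x = −3x⁷. Subtract (−3x⁷)·D = −3x⁸ + 27x⁷. Remainder: −x⁷ + 11x⁶ − 22x⁵ + 29x⁴ + 64x³ − 3x² − 49x − 38.
Step 2: lead(−x⁷ + 11x⁶ − 22x⁵ + 29x⁴ + 64x³ − 3x² − 49x − 38) ÷ lead(D) = −x⁷ ÷ x = −x⁶. Subtract (−x⁶)·D = −x⁷ + 9x⁶. Remainder: 2x⁶ − 22x⁵ + 29x⁴ + 64x³ − 3x² − 49x − 38.
Step 3: lead(2x⁶ − 22x⁵ + 29x⁴ + 64x³ − 3x² − 49x − 38) ÷ lead(D) = 2x⁶ ÷ x = 2x⁵. Subtract (2x⁵)·D = 2x⁶ − 18x⁵. Remainder: −4x⁵ + 29x⁴ + 64x³ − 3x² − 49x − 38.
Step 4: lead(−4x⁵ + 29x⁴ + 64x³ − 3x² − 49x − 38) ÷ lead(D) = −4x⁵ ÷ x = −4x⁴. Subtract (−4x⁴)·D = −4x⁵ + 36x⁴. Remainder: −7x⁴ + 64x³ − 3x² − 49x − 38.
Step 5: lead(−7x⁴ + 64x³ − 3x² − 49x − 38) ÷ lead(D) = −7x⁴ ÷ x = −7x³. Subtract (−7x³)·D = −7x⁴ + 63x³. Remainder: x³ − 3x² − 49x − 38.
Step 6: lead(x³ − 3x² − 49x − 38) ÷ lead(D) = x³ ÷ x = x². Subtract (x²)·D = x³ − 9x². Remainder: 6x² − 49x − 38.
Step 7: lead(6x² − 49x − 38) ÷ lead(D) = 6x² ÷ x = 6x. Subtract (6x)·D = 6x² − 54x. Remainder: 5x − 38.
Step 8: lead(5x − 38) ÷ lead(D) = 5x ÷ x = 5. Subtract (5)·D = 5x − 45. Remainder: 7.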